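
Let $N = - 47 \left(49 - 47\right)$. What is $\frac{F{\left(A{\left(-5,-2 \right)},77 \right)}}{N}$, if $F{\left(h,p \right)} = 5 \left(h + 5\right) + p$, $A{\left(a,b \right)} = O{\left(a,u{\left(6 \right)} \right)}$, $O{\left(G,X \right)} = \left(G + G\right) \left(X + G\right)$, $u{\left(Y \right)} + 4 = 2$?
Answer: $- \frac{226}{47} \approx -4.8085$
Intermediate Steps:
$u{\left(Y \right)} = -2$ ($u{\left(Y \right)} = -4 + 2 = -2$)
$O{\left(G,X \right)} = 2 G \left(G + X\right)$
$A{\left(a,b \right)} = 2 a \left(-2 + a\right)$ ($A{\left(a,b \right)} = 2 a \left(a - 2\right) = 2 a \left(-2 + a\right)$)
$F{\left(h,p \right)} = 25 + p + 5 h$ ($F{\left(h,p \right)} = 5 \left(5 + h\right) + p = \left(25 + 5 h\right) + p = 25 + p + 5 h$)
$N = -94$ ($N = \left(-47\right) 2 = -94$)
$\frac{F{\left(A{\left(-5,-2 \right)},77 \right)}}{N} = \frac{25 + 77 + 5 \cdot 2 \left(-5\right) \left(-2 - 5\right)}{-94} = \left(25 + 77 + 5 \cdot 2 \left(-5\right) \left(-7\right)\right) \left(- \frac{1}{94}\right) = \left(25 + 77 + 5 \cdot 70\right) \left(- \frac{1}{94}\right) = \left(25 + 77 + 350\right) \left(- \frac{1}{94}\right) = 452 \left(- \frac{1}{94}\right) = - \frac{226}{47}$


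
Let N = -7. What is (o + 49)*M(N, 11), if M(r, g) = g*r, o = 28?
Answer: -5929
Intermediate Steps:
(o + 49)*M(N, 11) = (28 + 49)*(11*(-7)) = 77*(-77) = -5929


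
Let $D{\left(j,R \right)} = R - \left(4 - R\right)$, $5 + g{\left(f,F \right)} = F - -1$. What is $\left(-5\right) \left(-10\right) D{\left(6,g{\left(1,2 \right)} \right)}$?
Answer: $-400$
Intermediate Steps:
$g{\left(f,F \right)} = -4 + F$ ($g{\left(f,F \right)} = -5 + \left(F - -1\right) = -5 + \left(F + 1\right) = -5 + \left(1 + F\right) = -4 + F$)
$D{\left(j,R \right)} = -4 + 2 R$ ($D{\left(j,R \right)} = R + \left(-4 + R\right) = -4 + 2 R$)
$\left(-5\right) \left(-10\right) D{\left(6,g{\left(1,2 \right)} \right)} = \left(-5\right) \left(-10\right) \left(-4 + 2 \left(-4 + 2\right)\right) = 50 \left(-4 + 2 \left(-2\right)\right) = 50 \left(-4 - 4\right) = 50 \left(-8\right) = -400$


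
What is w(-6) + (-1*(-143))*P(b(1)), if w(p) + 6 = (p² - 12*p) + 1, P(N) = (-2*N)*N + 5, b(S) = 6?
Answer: -9478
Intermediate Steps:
P(N) = 5 - 2*N² (P(N) = -2*N² + 5 = 5 - 2*N²)
w(p) = -5 + p² - 12*p (w(p) = -6 + ((p² - 12*p) + 1) = -6 + (1 + p² - 12*p) = -5 + p² - 12*p)
w(-6) + (-1*(-143))*P(b(1)) = (-5 + (-6)² - 12*(-6)) + (-1*(-143))*(5 - 2*6²) = (-5 + 36 + 72) + 143*(5 - 2*36) = 103 + 143*(5 - 72) = 103 + 143*(-67) = 103 - 9581 = -9478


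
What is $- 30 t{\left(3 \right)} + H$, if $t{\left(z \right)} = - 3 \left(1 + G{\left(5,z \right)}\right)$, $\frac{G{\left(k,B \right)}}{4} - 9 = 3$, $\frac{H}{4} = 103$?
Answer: $4822$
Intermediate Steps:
$H = 412$ ($H = 4 \cdot 103 = 412$)
$G{\left(k,B \right)} = 48$ ($G{\left(k,B \right)} = 36 + 4 \cdot 3 = 36 + 12 = 48$)
$t{\left(z \right)} = -147$ ($t{\left(z \right)} = - 3 \left(1 + 48\right) = \left(-3\right) 49 = -147$)
$- 30 t{\left(3 \right)} + H = \left(-30\right) \left(-147\right) + 412 = 4410 + 412 = 4822$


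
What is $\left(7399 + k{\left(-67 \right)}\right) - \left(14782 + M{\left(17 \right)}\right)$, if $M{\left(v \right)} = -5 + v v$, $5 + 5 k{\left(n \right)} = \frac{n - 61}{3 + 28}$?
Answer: $- \frac{1188668}{155} \approx -7668.8$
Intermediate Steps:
$k{\left(n \right)} = - \frac{216}{155} + \frac{n}{155}$ ($k{\left(n \right)} = -1 + \frac{\left(n - 61\right) \frac{1}{3 + 28}}{5} = -1 + \frac{\left(-61 + n\right) \frac{1}{31}}{5} = -1 + \frac{- \frac{61}{31} + \frac{n}{31}}{5} = -1 + \left(- \frac{61}{155} + \frac{n}{155}\right) = - \frac{216}{155} + \frac{n}{155}$)
$M{\left(v \right)} = -5 + v^{2}$
$\left(7399 + k{\left(-67 \right)}\right) - \left(14782 + M{\left(17 \right)}\right) = \left(7399 + \left(- \frac{216}{155} + \frac{1}{155} \left(-67\right)\right)\right) - \left(14782 - \left(5 - 17^{2}\right)\right) = \left(7399 - \frac{283}{155}\right) - \left(14782 + \left(-5 + 289\right)\right) = \left(7399 - \frac{283}{155}\right) - \left(14782 + 284\right) = \frac{1146562}{155} - 15066 = - \frac{1188668}{155}$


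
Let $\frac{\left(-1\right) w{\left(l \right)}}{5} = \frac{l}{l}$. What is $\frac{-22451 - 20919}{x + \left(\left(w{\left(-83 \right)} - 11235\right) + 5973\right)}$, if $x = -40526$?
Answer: $\frac{43370}{45793} \approx 0.94709$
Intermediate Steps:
$w{\left(l \right)} = -5$ ($w{\left(l \right)} = - 5 \frac{l}{l} = \left(-5\right) 1 = -5$)
$\frac{-22451 - 20919}{x + \left(\left(w{\left(-83 \right)} - 11235\right) + 5973\right)} = \frac{-22451 - 20919}{-40526 + \left(\left(-5 - 11235\right) + 5973\right)} = - \frac{43370}{-40526 + \left(-11240 + 5973\right)} = - \frac{43370}{-40526 - 5267} = - \frac{43370}{-45793} = \left(-43370\right) \left(- \frac{1}{45793}\right) = \frac{43370}{45793}$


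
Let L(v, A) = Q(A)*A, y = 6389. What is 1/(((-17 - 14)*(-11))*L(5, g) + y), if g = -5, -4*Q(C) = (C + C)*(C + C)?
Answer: 1/49014 ≈ 2.0402e-5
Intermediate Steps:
Q(C) = -C² (Q(C) = -(C + C)*(C + C)/4 = -2*C*2*C/4 = -C²)
L(v, A) = -A³ (L(v, A) = (-A²)*A = -A³)
1/(((-17 - 14)*(-11))*L(5, g) + y) = 1/(((-17 - 14)*(-11))*(-1*(-5)³) + 6389) = 1/((-31*(-11))*(-1*(-125)) + 6389) = 1/(341*125 + 6389) = 1/(42625 + 6389) = 1/49014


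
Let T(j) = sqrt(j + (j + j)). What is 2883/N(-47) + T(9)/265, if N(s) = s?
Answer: -2883/47 + 3*sqrt(3)/265 ≈ -61.321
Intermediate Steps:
T(j) = sqrt(3)*sqrt(j) (T(j) = sqrt(j + 2*j) = sqrt(3*j) = sqrt(3)*sqrt(j))
2883/N(-47) + T(9)/265 = 2883/(-47) + (sqrt(3)*sqrt(9))/265 = 2883*(-1/47) + (sqrt(3)*3)*(1/265) = -2883/47 + (3*sqrt(3))*(1/265) = -2883/47 + 3*sqrt(3)/265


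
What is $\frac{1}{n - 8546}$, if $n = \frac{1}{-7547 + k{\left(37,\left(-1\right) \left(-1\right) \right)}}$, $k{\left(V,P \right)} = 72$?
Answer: $- \frac{7475}{63881351} \approx -0.00011701$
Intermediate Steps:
$n = - \frac{1}{7475}$ ($n = \frac{1}{-7547 + 72} = \frac{1}{-7475} = - \frac{1}{7475} \approx -0.00013378$)
$\frac{1}{n - 8546} = \frac{1}{- \frac{1}{7475} - 8546} = \frac{1}{- \frac{63881351}{7475}} = - \frac{7475}{63881351}$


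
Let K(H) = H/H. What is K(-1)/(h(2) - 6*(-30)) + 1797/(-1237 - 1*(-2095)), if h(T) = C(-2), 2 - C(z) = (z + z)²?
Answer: 24930/11869 ≈ 2.1004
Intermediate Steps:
C(z) = 2 - 4*z² (C(z) = 2 - (z + z)² = 2 - (2*z)² = 2 - 4*z²)
h(T) = -14 (h(T) = 2 - 4*(-2)² = 2 - 4*4 = 2 - 16 = -14)
K(H) = 1
K(-1)/(h(2) - 6*(-30)) + 1797/(-1237 - 1*(-2095)) = 1/(-14 - 6*(-30)) + 1797/(-1237 - 1*(-2095)) = 1/(-14 + 180) + 1797/(-1237 + 2095) = 1/166 + 1797/858 = 1*(1/166) + 1797*(1/858) = 1/166 + 599/286 = 24930/11869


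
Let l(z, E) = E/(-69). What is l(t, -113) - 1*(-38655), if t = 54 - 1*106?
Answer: 2667308/69 ≈ 38657.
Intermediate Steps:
t = -52 (t = 54 - 106 = -52)
l(z, E) = -E/69 (l(z, E) = E*(-1/69) = -E/69)
l(t, -113) - 1*(-38655) = -1/69*(-113) - 1*(-38655) = 113/69 + 38655 = 2667308/69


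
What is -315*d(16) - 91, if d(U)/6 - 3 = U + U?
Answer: -66241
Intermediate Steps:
d(U) = 18 + 12*U (d(U) = 18 + 6*(U + U) = 18 + 6*(2*U) = 18 + 12*U)
-315*d(16) - 91 = -315*(18 + 12*16) - 91 = -315*(18 + 192) - 91 = -315*210 - 91 = -66150 - 91 = -66241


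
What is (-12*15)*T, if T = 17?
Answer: -3060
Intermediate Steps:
(-12*15)*T = -12*15*17 = -180*17 = -3060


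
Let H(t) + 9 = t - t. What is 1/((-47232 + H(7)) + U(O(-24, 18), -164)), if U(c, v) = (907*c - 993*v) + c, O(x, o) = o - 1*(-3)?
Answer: 1/134679 ≈ 7.4251e-6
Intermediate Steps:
O(x, o) = 3 + o (O(x, o) = o + 3 = 3 + o)
H(t) = -9 (H(t) = -9 + (t - t) = -9 + 0 = -9)
U(c, v) = -993*v + 908*c (U(c, v) = (-993*v + 907*c) + c = -993*v + 908*c)
1/((-47232 + H(7)) + U(O(-24, 18), -164)) = 1/((-47232 - 9) + (-993*(-164) + 908*(3 + 18))) = 1/(-47241 + (162852 + 908*21)) = 1/(-47241 + (162852 + 19068)) = 1/(-47241 + 181920) = 1/134679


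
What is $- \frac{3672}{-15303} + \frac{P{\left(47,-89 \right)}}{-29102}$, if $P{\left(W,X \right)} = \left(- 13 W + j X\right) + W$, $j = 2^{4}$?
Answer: $\frac{22880818}{74224651} \approx 0.30826$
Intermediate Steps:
$j = 16$
$P{\left(W,X \right)} = - 12 W + 16 X$ ($P{\left(W,X \right)} = \left(- 13 W + 16 X\right) + W = - 12 W + 16 X$)
$- \frac{3672}{-15303} + \frac{P{\left(47,-89 \right)}}{-29102} = - \frac{3672}{-15303} + \frac{\left(-12\right) 47 + 16 \left(-89\right)}{-29102} = \left(-3672\right) \left(- \frac{1}{15303}\right) + \left(-564 - 1424\right) \left(- \frac{1}{29102}\right) = \frac{1224}{5101} - - \frac{994}{14551} = \frac{1224}{5101} + \frac{994}{14551} = \frac{22880818}{74224651}$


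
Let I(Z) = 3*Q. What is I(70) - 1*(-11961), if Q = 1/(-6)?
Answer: 23921/2 ≈ 11961.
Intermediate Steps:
Q = -⅙ ≈ -0.16667
I(Z) = -½ (I(Z) = 3*(-⅙) = -½)
I(70) - 1*(-11961) = -½ - 1*(-11961) = -½ + 11961 = 23921/2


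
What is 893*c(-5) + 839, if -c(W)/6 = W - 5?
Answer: 54419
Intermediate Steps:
c(W) = 30 - 6*W (c(W) = -6*(W - 5) = -6*(-5 + W) = 30 - 6*W)
893*c(-5) + 839 = 893*(30 - 6*(-5)) + 839 = 893*(30 + 30) + 839 = 893*60 + 839 = 53580 + 839 = 54419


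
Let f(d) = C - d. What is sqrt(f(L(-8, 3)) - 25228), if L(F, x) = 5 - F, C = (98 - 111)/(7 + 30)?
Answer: 9*I*sqrt(426610)/37 ≈ 158.88*I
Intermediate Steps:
C = -13/37 ≈ -0.35135
f(d) = -13/37 - d
sqrt(f(L(-8, 3)) - 25228) = sqrt((-13/37 - (5 - 1*(-8))) - 25228) = sqrt((-13/37 - (5 + 8)) - 25228) = sqrt((-13/37 - 1*13) - 25228) = sqrt((-13/37 - 13) - 25228) = sqrt(-494/37 - 25228) = sqrt(-933930/37) = 9*I*sqrt(426610)/37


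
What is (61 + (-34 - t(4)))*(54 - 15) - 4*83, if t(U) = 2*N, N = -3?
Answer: 955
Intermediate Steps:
t(U) = -6 (t(U) = 2*(-3) = -6)
(61 + (-34 - t(4)))*(54 - 15) - 4*83 = (61 + (-34 - 1*(-6)))*(54 - 15) - 4*83 = (61 + (-34 + 6))*39 - 332 = (61 - 28)*39 - 332 = 33*39 - 332 = 1287 - 332 = 955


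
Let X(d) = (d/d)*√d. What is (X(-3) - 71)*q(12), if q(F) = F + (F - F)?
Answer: -852 + 12*I*√3 ≈ -852.0 + 20.785*I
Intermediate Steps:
q(F) = F (q(F) = F + 0 = F)
X(d) = √d (X(d) = 1*√d = √d)
(X(-3) - 71)*q(12) = (√(-3) - 71)*12 = (I*√3 - 71)*12 = (-71 + I*√3)*12 = -852 + 12*I*√3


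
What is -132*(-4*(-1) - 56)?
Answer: 6864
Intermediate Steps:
-132*(-4*(-1) - 56) = -132*(4 - 56) = -132*(-52) = 6864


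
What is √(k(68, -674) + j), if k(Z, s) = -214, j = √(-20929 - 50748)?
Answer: √(-214 + I*√71677) ≈ 8.0232 + 16.684*I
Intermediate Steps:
j = I*√71677 (j = √(-71677) = I*√71677 ≈ 267.73*I)
√(k(68, -674) + j) = √(-214 + I*√71677)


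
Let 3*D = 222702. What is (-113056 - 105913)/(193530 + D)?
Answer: -218969/267764 ≈ -0.81777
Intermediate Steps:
D = 74234 (D = (⅓)*222702 = 74234)
(-113056 - 105913)/(193530 + D) = (-113056 - 105913)/(193530 + 74234) = -218969/267764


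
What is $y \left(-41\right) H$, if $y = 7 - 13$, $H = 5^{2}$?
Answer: $6150$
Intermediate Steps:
$H = 25$
$y = -6$ ($y = 7 - 13 = -6$)
$y \left(-41\right) H = \left(-6\right) \left(-41\right) 25 = 246 \cdot 25 = 6150$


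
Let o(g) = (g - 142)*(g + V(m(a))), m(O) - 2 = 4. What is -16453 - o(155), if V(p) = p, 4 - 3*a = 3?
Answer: -18546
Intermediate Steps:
a = 1/3 (a = 4/3 - 1/3*3 = 4/3 - 1 = 1/3 ≈ 0.33333)
m(O) = 6 (m(O) = 2 + 4 = 6)
o(g) = (-142 + g)*(6 + g) (o(g) = (g - 142)*(g + 6) = (-142 + g)*(6 + g))
-16453 - o(155) = -16453 - (-852 + 155**2 - 136*155) = -16453 - (-852 + 24025 - 21080) = -16453 - 1*2093 = -16453 - 2093 = -18546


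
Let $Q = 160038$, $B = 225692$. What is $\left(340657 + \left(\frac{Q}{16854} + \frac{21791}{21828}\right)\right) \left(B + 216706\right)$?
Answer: $\frac{1540133205702428491}{10219142} \approx 1.5071 \cdot 10^{11}$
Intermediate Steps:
$\left(340657 + \left(\frac{Q}{16854} + \frac{21791}{21828}\right)\right) \left(B + 216706\right) = \left(340657 + \left(\frac{160038}{16854} + \frac{21791}{21828}\right)\right) \left(225692 + 216706\right) = \left(340657 + \left(160038 \cdot \frac{1}{16854} + 21791 \cdot \frac{1}{21828}\right)\right) 442398 = \left(340657 + \left(\frac{26673}{2809} + \frac{21791}{21828}\right)\right) 442398 = \left(340657 + \frac{643429163}{61314852}\right) 442398 = \frac{20887976966927}{61314852} \cdot 442398 = \frac{1540133205702428491}{10219142}$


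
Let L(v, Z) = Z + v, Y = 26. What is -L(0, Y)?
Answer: -26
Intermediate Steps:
-L(0, Y) = -(26 + 0) = -1*26 = -26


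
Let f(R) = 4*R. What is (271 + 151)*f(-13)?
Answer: -21944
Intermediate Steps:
(271 + 151)*f(-13) = (271 + 151)*(4*(-13)) = 422*(-52) = -21944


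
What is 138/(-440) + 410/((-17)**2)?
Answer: 70259/63580 ≈ 1.1050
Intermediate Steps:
138/(-440) + 410/((-17)**2) = 138*(-1/440) + 410/289 = -69/220 + 410*(1/289) = -69/220 + 410/289 = 70259/63580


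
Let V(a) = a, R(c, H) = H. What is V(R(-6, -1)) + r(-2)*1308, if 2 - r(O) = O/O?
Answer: 1307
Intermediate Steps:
r(O) = 1 (r(O) = 2 - O/O = 2 - 1*1 = 2 - 1 = 1)
V(R(-6, -1)) + r(-2)*1308 = -1 + 1*1308 = -1 + 1308 = 1307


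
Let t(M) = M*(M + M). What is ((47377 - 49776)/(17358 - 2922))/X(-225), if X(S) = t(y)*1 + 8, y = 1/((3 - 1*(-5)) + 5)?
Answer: -405431/19546344 ≈ -0.020742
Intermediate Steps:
y = 1/13 (y = 1/((3 + 5) + 5) = 1/(8 + 5) = 1/13 ≈ 0.076923)
t(M) = 2*M² (t(M) = M*(2*M) = 2*M²)
X(S) = 1354/169 (X(S) = (2*(1/13)²)*1 + 8 = (2*(1/169))*1 + 8 = (2/169)*1 + 8 = 2/169 + 8 = 1354/169)
((47377 - 49776)/(17358 - 2922))/X(-225) = ((47377 - 49776)/(17358 - 2922))/(1354/169) = -2399/14436*(169/1354) = -2399*1/14436*(169/1354) = -2399/14436*169/1354 = -405431/19546344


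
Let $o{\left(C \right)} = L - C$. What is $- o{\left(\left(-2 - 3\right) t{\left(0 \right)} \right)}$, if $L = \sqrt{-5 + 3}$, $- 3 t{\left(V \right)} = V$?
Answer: $- i \sqrt{2} \approx - 1.4142 i$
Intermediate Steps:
$t{\left(V \right)} = - \frac{V}{3}$
$L = i \sqrt{2}$ ($L = \sqrt{-2} = i \sqrt{2} \approx 1.4142 i$)
$o{\left(C \right)} = - C + i \sqrt{2}$ ($o{\left(C \right)} = i \sqrt{2} - C = - C + i \sqrt{2}$)
$- o{\left(\left(-2 - 3\right) t{\left(0 \right)} \right)} = - (- \left(-2 - 3\right) \left(\left(- \frac{1}{3}\right) 0\right) + i \sqrt{2}) = - (- \left(-2 - 3\right) 0 + i \sqrt{2}) = - (- \left(-5\right) 0 + i \sqrt{2}) = - (\left(-1\right) 0 + i \sqrt{2}) = - (0 + i \sqrt{2}) = - i \sqrt{2}$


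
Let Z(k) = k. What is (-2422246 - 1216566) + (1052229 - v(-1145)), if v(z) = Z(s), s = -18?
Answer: -2586565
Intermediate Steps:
v(z) = -18
(-2422246 - 1216566) + (1052229 - v(-1145)) = (-2422246 - 1216566) + (1052229 - 1*(-18)) = -3638812 + (1052229 + 18) = -3638812 + 1052247 = -2586565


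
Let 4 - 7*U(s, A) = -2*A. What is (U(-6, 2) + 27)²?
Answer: 38809/49 ≈ 792.02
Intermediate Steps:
U(s, A) = 4/7 + 2*A/7 (U(s, A) = 4/7 - (-2)*A/7 = 4/7 + 2*A/7)
(U(-6, 2) + 27)² = ((4/7 + (2/7)*2) + 27)² = ((4/7 + 4/7) + 27)² = (8/7 + 27)² = (197/7)² = 38809/49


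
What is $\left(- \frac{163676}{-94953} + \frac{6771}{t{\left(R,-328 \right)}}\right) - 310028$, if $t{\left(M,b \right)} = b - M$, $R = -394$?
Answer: $- \frac{647420041255}{2088966} \approx -3.0992 \cdot 10^{5}$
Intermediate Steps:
$\left(- \frac{163676}{-94953} + \frac{6771}{t{\left(R,-328 \right)}}\right) - 310028 = \left(- \frac{163676}{-94953} + \frac{6771}{-328 - -394}\right) - 310028 = \left(\left(-163676\right) \left(- \frac{1}{94953}\right) + \frac{6771}{-328 + 394}\right) - 310028 = \left(\frac{163676}{94953} + \frac{6771}{66}\right) - 310028 = \left(\frac{163676}{94953} + 6771 \cdot \frac{1}{66}\right) - 310028 = \left(\frac{163676}{94953} + \frac{2257}{22}\right) - 310028 = \frac{217909793}{2088966} - 310028 = - \frac{647420041255}{2088966}$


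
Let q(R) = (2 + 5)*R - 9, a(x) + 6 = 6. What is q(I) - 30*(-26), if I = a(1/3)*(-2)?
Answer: 771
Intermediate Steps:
a(x) = 0 (a(x) = -6 + 6 = 0)
I = 0 (I = 0*(-2) = 0)
q(R) = -9 + 7*R (q(R) = 7*R - 9 = -9 + 7*R)
q(I) - 30*(-26) = (-9 + 7*0) - 30*(-26) = (-9 + 0) + 780 = -9 + 780 = 771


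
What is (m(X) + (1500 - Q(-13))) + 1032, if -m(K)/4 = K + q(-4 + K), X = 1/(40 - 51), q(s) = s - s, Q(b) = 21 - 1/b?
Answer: 359114/143 ≈ 2511.3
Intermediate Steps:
q(s) = 0
X = -1/11 (X = 1/(-11) = -1/11 ≈ -0.090909)
m(K) = -4*K (m(K) = -4*(K + 0) = -4*K)
(m(X) + (1500 - Q(-13))) + 1032 = (-4*(-1/11) + (1500 - (21 - 1/(-13)))) + 1032 = (4/11 + (1500 - (21 - 1*(-1/13)))) + 1032 = (4/11 + (1500 - (21 + 1/13))) + 1032 = (4/11 + (1500 - 1*274/13)) + 1032 = (4/11 + (1500 - 274/13)) + 1032 = (4/11 + 19226/13) + 1032 = 211538/143 + 1032 = 359114/143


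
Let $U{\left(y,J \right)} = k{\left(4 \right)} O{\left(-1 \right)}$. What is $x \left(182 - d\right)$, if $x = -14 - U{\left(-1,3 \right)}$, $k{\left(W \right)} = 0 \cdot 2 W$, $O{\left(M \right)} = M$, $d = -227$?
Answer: $-5726$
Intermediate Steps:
$k{\left(W \right)} = 0$ ($k{\left(W \right)} = 0 W = 0$)
$U{\left(y,J \right)} = 0$ ($U{\left(y,J \right)} = 0 \left(-1\right) = 0$)
$x = -14$ ($x = -14 - 0 = -14 + 0 = -14$)
$x \left(182 - d\right) = - 14 \left(182 - -227\right) = - 14 \left(182 + 227\right) = \left(-14\right) 409 = -5726$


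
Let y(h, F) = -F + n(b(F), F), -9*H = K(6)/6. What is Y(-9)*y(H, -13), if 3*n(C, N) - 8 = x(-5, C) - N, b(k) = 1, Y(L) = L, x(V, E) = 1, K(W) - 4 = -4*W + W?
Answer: -183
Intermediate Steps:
K(W) = 4 - 3*W (K(W) = 4 + (-4*W + W) = 4 - 3*W)
H = 7/27 (H = -(4 - 3*6)/(9*6) = -(4 - 18)/(9*6) = -(-14)/(9*6) = -⅑*(-7/3) = 7/27 ≈ 0.25926)
n(C, N) = 3 - N/3 (n(C, N) = 8/3 + (1 - N)/3 = 8/3 + (⅓ - N/3) = 3 - N/3)
y(h, F) = 3 - 4*F/3 (y(h, F) = -F + (3 - F/3) = 3 - 4*F/3)
Y(-9)*y(H, -13) = -9*(3 - 4/3*(-13)) = -9*(3 + 52/3) = -9*61/3 = -183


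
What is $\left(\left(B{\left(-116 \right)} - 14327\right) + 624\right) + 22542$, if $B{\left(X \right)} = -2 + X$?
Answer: $8721$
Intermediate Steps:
$\left(\left(B{\left(-116 \right)} - 14327\right) + 624\right) + 22542 = \left(\left(\left(-2 - 116\right) - 14327\right) + 624\right) + 22542 = \left(\left(-118 - 14327\right) + 624\right) + 22542 = \left(-14445 + 624\right) + 22542 = -13821 + 22542 = 8721$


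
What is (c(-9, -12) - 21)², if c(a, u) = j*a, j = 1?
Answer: 900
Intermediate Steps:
c(a, u) = a (c(a, u) = 1*a = a)
(c(-9, -12) - 21)² = (-9 - 21)² = (-30)² = 900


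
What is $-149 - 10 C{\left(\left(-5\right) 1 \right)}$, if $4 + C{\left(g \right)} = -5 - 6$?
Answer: $1$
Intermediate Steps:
$C{\left(g \right)} = -15$ ($C{\left(g \right)} = -4 - 11 = -15$)
$-149 - 10 C{\left(\left(-5\right) 1 \right)} = -149 - -150 = -149 + 150 = 1$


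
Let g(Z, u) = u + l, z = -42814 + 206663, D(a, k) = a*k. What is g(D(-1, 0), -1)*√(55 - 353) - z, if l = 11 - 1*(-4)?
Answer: -163849 + 14*I*√298 ≈ -1.6385e+5 + 241.68*I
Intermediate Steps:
z = 163849
l = 15 (l = 11 + 4 = 15)
g(Z, u) = 15 + u (g(Z, u) = u + 15 = 15 + u)
g(D(-1, 0), -1)*√(55 - 353) - z = (15 - 1)*√(55 - 353) - 1*163849 = 14*√(-298) - 163849 = 14*(I*√298) - 163849 = 14*I*√298 - 163849 = -163849 + 14*I*√298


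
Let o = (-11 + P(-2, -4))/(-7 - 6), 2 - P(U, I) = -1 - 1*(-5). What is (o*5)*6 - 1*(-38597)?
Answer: 38627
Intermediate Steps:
P(U, I) = -2 (P(U, I) = 2 - (-1 - 1*(-5)) = 2 - (-1 + 5) = 2 - 1*4 = 2 - 4 = -2)
o = 1 (o = (-11 - 2)/(-7 - 6) = -13/(-13) = -13*(-1/13) = 1)
(o*5)*6 - 1*(-38597) = (1*5)*6 - 1*(-38597) = 5*6 + 38597 = 30 + 38597 = 38627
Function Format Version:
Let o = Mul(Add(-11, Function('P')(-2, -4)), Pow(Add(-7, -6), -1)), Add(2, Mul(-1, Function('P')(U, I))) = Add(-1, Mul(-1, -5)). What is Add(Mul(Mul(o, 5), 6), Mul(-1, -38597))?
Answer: 38627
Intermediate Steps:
Function('P')(U, I) = -2 (Function('P')(U, I) = Add(2, Mul(-1, Add(-1, Mul(-1, -5)))) = Add(2, Mul(-1, Add(-1, 5))) = Add(2, Mul(-1, 4)) = Add(2, -4) = -2)
o = 1 (o = Mul(Add(-11, -2), Pow(Add(-7, -6), -1)) = Mul(-13, Pow(-13, -1)) = Mul(-13, Rational(-1, 13)) = 1)
Add(Mul(Mul(o, 5), 6), Mul(-1, -38597)) = Add(Mul(Mul(1, 5), 6), Mul(-1, -38597)) = Add(Mul(5, 6), 38597) = Add(30, 38597) = 38627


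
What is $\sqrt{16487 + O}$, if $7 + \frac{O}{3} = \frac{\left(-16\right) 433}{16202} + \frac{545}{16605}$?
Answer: $\frac{\sqrt{147125133311792721}}{2989269} \approx 128.32$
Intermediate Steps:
$O = - \frac{198944882}{8967807}$ ($O = -21 + 3 \left(\frac{\left(-16\right) 433}{16202} + \frac{545}{16605}\right) = -21 + 3 \left(\left(-6928\right) \frac{1}{16202} + 545 \cdot \frac{1}{16605}\right) = -21 + 3 \left(- \frac{3464}{8101} + \frac{109}{3321}\right) = -21 + 3 \left(- \frac{10620935}{26903421}\right) = -21 - \frac{10620935}{8967807} = - \frac{198944882}{8967807} \approx -22.184$)
$\sqrt{16487 + O} = \sqrt{16487 - \frac{198944882}{8967807}} = \sqrt{\frac{147653289127}{8967807}} = \frac{\sqrt{147125133311792721}}{2989269}$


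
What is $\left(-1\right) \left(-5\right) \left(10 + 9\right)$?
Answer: $95$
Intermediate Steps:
$\left(-1\right) \left(-5\right) \left(10 + 9\right) = 5 \cdot 19 = 95$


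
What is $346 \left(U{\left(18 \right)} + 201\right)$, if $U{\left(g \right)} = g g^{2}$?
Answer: $2087418$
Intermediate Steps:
$U{\left(g \right)} = g^{3}$
$346 \left(U{\left(18 \right)} + 201\right) = 346 \left(18^{3} + 201\right) = 346 \left(5832 + 201\right) = 346 \cdot 6033 = 2087418$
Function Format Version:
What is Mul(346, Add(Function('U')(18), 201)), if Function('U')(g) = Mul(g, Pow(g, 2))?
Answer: 2087418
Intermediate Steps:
Function('U')(g) = Pow(g, 3)
Mul(346, Add(Function('U')(18), 201)) = Mul(346, Add(Pow(18, 3), 201)) = Mul(346, Add(5832, 201)) = Mul(346, 6033) = 2087418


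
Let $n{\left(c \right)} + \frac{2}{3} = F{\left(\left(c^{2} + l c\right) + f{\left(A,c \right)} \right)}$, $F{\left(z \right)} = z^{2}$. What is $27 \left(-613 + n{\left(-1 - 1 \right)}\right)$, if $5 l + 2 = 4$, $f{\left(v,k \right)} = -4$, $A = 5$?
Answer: $- \frac{413793}{25} \approx -16552.0$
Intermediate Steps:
$l = \frac{2}{5}$ ($l = - \frac{2}{5} + \frac{1}{5} \cdot 4 = - \frac{2}{5} + \frac{4}{5} = \frac{2}{5} \approx 0.4$)
$n{\left(c \right)} = - \frac{2}{3} + \left(-4 + c^{2} + \frac{2 c}{5}\right)^{2}$ ($n{\left(c \right)} = - \frac{2}{3} + \left(\left(c^{2} + \frac{2 c}{5}\right) - 4\right)^{2} = - \frac{2}{3} + \left(-4 + c^{2} + \frac{2 c}{5}\right)^{2}$)
$27 \left(-613 + n{\left(-1 - 1 \right)}\right) = 27 \left(-613 - \left(\frac{2}{3} - \frac{\left(-20 + 2 \left(-1 - 1\right) + 5 \left(-1 - 1\right)^{2}\right)^{2}}{25}\right)\right) = 27 \left(-613 - \left(\frac{2}{3} - \frac{\left(-20 + 2 \left(-2\right) + 5 \left(-2\right)^{2}\right)^{2}}{25}\right)\right) = 27 \left(-613 - \left(\frac{2}{3} - \frac{\left(-20 - 4 + 5 \cdot 4\right)^{2}}{25}\right)\right) = 27 \left(-613 - \left(\frac{2}{3} - \frac{\left(-20 - 4 + 20\right)^{2}}{25}\right)\right) = 27 \left(-613 - \left(\frac{2}{3} - \frac{\left(-4\right)^{2}}{25}\right)\right) = 27 \left(-613 + \left(- \frac{2}{3} + \frac{1}{25} \cdot 16\right)\right) = 27 \left(-613 + \left(- \frac{2}{3} + \frac{16}{25}\right)\right) = 27 \left(-613 - \frac{2}{75}\right) = 27 \left(- \frac{45977}{75}\right) = - \frac{413793}{25}$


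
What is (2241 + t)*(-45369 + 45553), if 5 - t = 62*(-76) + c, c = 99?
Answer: 1262056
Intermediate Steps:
t = 4618 (t = 5 - (62*(-76) + 99) = 5 - (-4712 + 99) = 5 - 1*(-4613) = 5 + 4613 = 4618)
(2241 + t)*(-45369 + 45553) = (2241 + 4618)*(-45369 + 45553) = 6859*184 = 1262056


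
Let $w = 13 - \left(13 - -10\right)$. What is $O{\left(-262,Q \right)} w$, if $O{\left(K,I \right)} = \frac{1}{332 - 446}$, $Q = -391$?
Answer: $\frac{5}{57} \approx 0.087719$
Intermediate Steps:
$O{\left(K,I \right)} = - \frac{1}{114}$ ($O{\left(K,I \right)} = \frac{1}{-114} = - \frac{1}{114}$)
$w = -10$ ($w = 13 - \left(13 + 10\right) = 13 - 23 = -10$)
$O{\left(-262,Q \right)} w = \left(- \frac{1}{114}\right) \left(-10\right) = \frac{5}{57}$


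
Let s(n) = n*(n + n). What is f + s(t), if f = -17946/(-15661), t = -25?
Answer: 19594196/15661 ≈ 1251.1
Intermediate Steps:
s(n) = 2*n² (s(n) = n*(2*n) = 2*n²)
f = 17946/15661 (f = -17946*(-1/15661) = 17946/15661 ≈ 1.1459)
f + s(t) = 17946/15661 + 2*(-25)² = 17946/15661 + 2*625 = 17946/15661 + 1250 = 19594196/15661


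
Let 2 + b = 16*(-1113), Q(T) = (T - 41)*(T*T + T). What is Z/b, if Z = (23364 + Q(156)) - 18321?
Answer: -2821623/17810 ≈ -158.43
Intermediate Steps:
Q(T) = (-41 + T)*(T + T²) (Q(T) = (-41 + T)*(T² + T) = (-41 + T)*(T + T²))
b = -17810 (b = -2 + 16*(-1113) = -2 - 17808 = -17810)
Z = 2821623 (Z = (23364 + 156*(-41 + 156² - 40*156)) - 18321 = (23364 + 156*(-41 + 24336 - 6240)) - 18321 = (23364 + 156*18055) - 18321 = (23364 + 2816580) - 18321 = 2839944 - 18321 = 2821623)
Z/b = 2821623/(-17810) = 2821623*(-1/17810) = -2821623/17810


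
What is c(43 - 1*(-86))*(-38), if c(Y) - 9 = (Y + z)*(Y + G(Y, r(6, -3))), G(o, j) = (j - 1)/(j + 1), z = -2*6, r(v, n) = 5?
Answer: -576840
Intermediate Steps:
z = -12
G(o, j) = (-1 + j)/(1 + j)
c(Y) = 9 + (-12 + Y)*(2/3 + Y) (c(Y) = 9 + (Y - 12)*(Y + (-1 + 5)/(1 + 5)) = 9 + (-12 + Y)*(Y + 4/6) = 9 + (-12 + Y)*(Y + (1/6)*4) = 9 + (-12 + Y)*(Y + 2/3) = 9 + (-12 + Y)*(2/3 + Y))
c(43 - 1*(-86))*(-38) = (1 + (43 - 1*(-86))**2 - 34*(43 - 1*(-86))/3)*(-38) = (1 + (43 + 86)**2 - 34*(43 + 86)/3)*(-38) = (1 + 129**2 - 34/3*129)*(-38) = (1 + 16641 - 1462)*(-38) = 15180*(-38) = -576840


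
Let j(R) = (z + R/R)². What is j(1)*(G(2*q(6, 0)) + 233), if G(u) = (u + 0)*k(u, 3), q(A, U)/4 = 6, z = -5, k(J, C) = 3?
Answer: 6032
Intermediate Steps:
q(A, U) = 24 (q(A, U) = 4*6 = 24)
j(R) = 16 (j(R) = (-5 + R/R)² = (-5 + 1)² = (-4)² = 16)
G(u) = 3*u (G(u) = (u + 0)*3 = u*3 = 3*u)
j(1)*(G(2*q(6, 0)) + 233) = 16*(3*(2*24) + 233) = 16*(3*48 + 233) = 16*(144 + 233) = 16*377 = 6032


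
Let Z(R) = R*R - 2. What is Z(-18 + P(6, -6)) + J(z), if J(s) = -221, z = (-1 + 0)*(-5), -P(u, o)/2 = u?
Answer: 677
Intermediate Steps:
P(u, o) = -2*u
z = 5 (z = -1*(-5) = 5)
Z(R) = -2 + R² (Z(R) = R² - 2 = -2 + R²)
Z(-18 + P(6, -6)) + J(z) = (-2 + (-18 - 2*6)²) - 221 = (-2 + (-18 - 12)²) - 221 = (-2 + (-30)²) - 221 = (-2 + 900) - 221 = 898 - 221 = 677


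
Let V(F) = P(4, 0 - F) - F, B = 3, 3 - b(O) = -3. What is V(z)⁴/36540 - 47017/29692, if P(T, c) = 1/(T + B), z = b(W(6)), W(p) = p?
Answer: -252563646098/162809661105 ≈ -1.5513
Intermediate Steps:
b(O) = 6 (b(O) = 3 - 1*(-3) = 3 + 3 = 6)
z = 6
P(T, c) = 1/(3 + T) (P(T, c) = 1/(T + 3) = 1/(3 + T))
V(F) = ⅐ - F (V(F) = 1/(3 + 4) - F = 1/7 - F = ⅐ - F)
V(z)⁴/36540 - 47017/29692 = (⅐ - 1*6)⁴/36540 - 47017/29692 = (⅐ - 6)⁴*(1/36540) - 47017*1/29692 = (-41/7)⁴*(1/36540) - 47017/29692 = (2825761/2401)*(1/36540) - 47017/29692 = 2825761/87732540 - 47017/29692 = -252563646098/162809661105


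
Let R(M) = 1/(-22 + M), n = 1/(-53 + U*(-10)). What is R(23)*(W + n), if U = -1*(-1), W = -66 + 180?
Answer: 7181/63 ≈ 113.98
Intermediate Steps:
W = 114
U = 1
n = -1/63 (n = 1/(-53 + 1*(-10)) = 1/(-53 - 10) = 1/(-63) = -1/63 ≈ -0.015873)
R(23)*(W + n) = (114 - 1/63)/(-22 + 23) = (7181/63)/1 = 1*(7181/63) = 7181/63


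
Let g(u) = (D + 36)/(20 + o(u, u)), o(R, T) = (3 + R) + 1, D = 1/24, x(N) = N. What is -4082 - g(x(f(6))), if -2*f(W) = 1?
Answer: -2303113/564 ≈ -4083.5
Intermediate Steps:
f(W) = -½ (f(W) = -½*1 = -½)
D = 1/24 ≈ 0.041667
o(R, T) = 4 + R
g(u) = 865/(24*(24 + u)) (g(u) = (1/24 + 36)/(20 + (4 + u)) = 865/(24*(24 + u)))
-4082 - g(x(f(6))) = -4082 - 865/(24*(24 - ½)) = -4082 - 865/(24*47/2) = -4082 - 865*2/(24*47) = -4082 - 1*865/564 = -4082 - 865/564 = -2303113/564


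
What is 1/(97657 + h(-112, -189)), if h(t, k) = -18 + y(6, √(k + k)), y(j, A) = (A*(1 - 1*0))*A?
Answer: 1/97261 ≈ 1.0282e-5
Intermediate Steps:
y(j, A) = A² (y(j, A) = (A*(1 + 0))*A = (A*1)*A = A*A = A²)
h(t, k) = -18 + 2*k (h(t, k) = -18 + (√(k + k))² = -18 + (√(2*k))² = -18 + (√2*√k)² = -18 + 2*k)
1/(97657 + h(-112, -189)) = 1/(97657 + (-18 + 2*(-189))) = 1/(97657 + (-18 - 378)) = 1/(97657 - 396) = 1/97261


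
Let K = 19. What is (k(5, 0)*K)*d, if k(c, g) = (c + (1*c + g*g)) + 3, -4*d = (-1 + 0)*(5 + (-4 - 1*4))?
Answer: -741/4 ≈ -185.25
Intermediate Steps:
d = -¾ (d = -(-1 + 0)*(5 + (-4 - 1*4))/4 = -(-1)*(5 + (-4 - 4))/4 = -(-1)*(5 - 8)/4 = -(-1)*(-3)/4 = -¼*3 = -¾ ≈ -0.75000)
k(c, g) = 3 + g² + 2*c (k(c, g) = (c + (c + g²)) + 3 = (g² + 2*c) + 3 = 3 + g² + 2*c)
(k(5, 0)*K)*d = ((3 + 0² + 2*5)*19)*(-¾) = ((3 + 0 + 10)*19)*(-¾) = (13*19)*(-¾) = 247*(-¾) = -741/4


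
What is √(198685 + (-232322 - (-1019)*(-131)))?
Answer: I*√167126 ≈ 408.81*I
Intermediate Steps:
√(198685 + (-232322 - (-1019)*(-131))) = √(198685 + (-232322 - 1*133489)) = √(198685 + (-232322 - 133489)) = √(198685 - 365811) = √(-167126) = I*√167126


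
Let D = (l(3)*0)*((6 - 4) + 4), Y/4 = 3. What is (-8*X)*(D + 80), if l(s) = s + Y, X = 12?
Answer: -7680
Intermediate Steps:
Y = 12 (Y = 4*3 = 12)
l(s) = 12 + s (l(s) = s + 12 = 12 + s)
D = 0 (D = ((12 + 3)*0)*((6 - 4) + 4) = (15*0)*(2 + 4) = 0*6 = 0)
(-8*X)*(D + 80) = (-8*12)*(0 + 80) = -96*80 = -7680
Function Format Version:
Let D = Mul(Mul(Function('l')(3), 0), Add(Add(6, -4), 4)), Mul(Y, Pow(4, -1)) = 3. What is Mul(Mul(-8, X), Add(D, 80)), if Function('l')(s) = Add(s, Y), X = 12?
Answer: -7680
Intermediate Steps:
Y = 12 (Y = Mul(4, 3) = 12)
Function('l')(s) = Add(12, s) (Function('l')(s) = Add(s, 12) = Add(12, s))
D = 0 (D = Mul(Mul(Add(12, 3), 0), Add(Add(6, -4), 4)) = Mul(Mul(15, 0), Add(2, 4)) = Mul(0, 6) = 0)
Mul(Mul(-8, X), Add(D, 80)) = Mul(Mul(-8, 12), Add(0, 80)) = Mul(-96, 80) = -7680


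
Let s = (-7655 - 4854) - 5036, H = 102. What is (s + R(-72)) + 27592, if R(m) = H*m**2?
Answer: 538815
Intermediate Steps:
R(m) = 102*m**2
s = -17545 (s = -12509 - 5036 = -17545)
(s + R(-72)) + 27592 = (-17545 + 102*(-72)**2) + 27592 = (-17545 + 102*5184) + 27592 = (-17545 + 528768) + 27592 = 511223 + 27592 = 538815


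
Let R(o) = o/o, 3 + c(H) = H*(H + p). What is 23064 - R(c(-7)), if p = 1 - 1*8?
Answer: 23063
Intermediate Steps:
p = -7 (p = 1 - 8 = -7)
c(H) = -3 + H*(-7 + H) (c(H) = -3 + H*(H - 7) = -3 + H*(-7 + H))
R(o) = 1
23064 - R(c(-7)) = 23064 - 1*1 = 23064 - 1 = 23063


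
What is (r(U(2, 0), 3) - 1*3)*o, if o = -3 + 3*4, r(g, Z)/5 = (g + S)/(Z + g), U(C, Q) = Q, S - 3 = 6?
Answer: 108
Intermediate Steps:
S = 9 (S = 3 + 6 = 9)
r(g, Z) = 5*(9 + g)/(Z + g) (r(g, Z) = 5*((g + 9)/(Z + g)) = 5*((9 + g)/(Z + g)) = 5*(9 + g)/(Z + g))
o = 9 (o = -3 + 12 = 9)
(r(U(2, 0), 3) - 1*3)*o = (5*(9 + 0)/(3 + 0) - 1*3)*9 = (5*9/3 - 3)*9 = (5*(1/3)*9 - 3)*9 = (15 - 3)*9 = 12*9 = 108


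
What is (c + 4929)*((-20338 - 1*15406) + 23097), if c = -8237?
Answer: 41836276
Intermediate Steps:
(c + 4929)*((-20338 - 1*15406) + 23097) = (-8237 + 4929)*((-20338 - 1*15406) + 23097) = -3308*((-20338 - 15406) + 23097) = -3308*(-35744 + 23097) = -3308*(-12647) = 41836276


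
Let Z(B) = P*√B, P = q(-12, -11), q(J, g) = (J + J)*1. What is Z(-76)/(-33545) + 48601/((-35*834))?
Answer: -6943/4170 + 48*I*√19/33545 ≈ -1.665 + 0.0062372*I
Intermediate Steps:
q(J, g) = 2*J (q(J, g) = (2*J)*1 = 2*J)
P = -24 (P = 2*(-12) = -24)
Z(B) = -24*√B
Z(-76)/(-33545) + 48601/((-35*834)) = -48*I*√19/(-33545) + 48601/((-35*834)) = -48*I*√19*(-1/33545) + 48601/(-29190) = -48*I*√19*(-1/33545) + 48601*(-1/29190) = 48*I*√19/33545 - 6943/4170 = -6943/4170 + 48*I*√19/33545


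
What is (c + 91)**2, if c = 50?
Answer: 19881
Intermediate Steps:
(c + 91)**2 = (50 + 91)**2 = 141**2 = 19881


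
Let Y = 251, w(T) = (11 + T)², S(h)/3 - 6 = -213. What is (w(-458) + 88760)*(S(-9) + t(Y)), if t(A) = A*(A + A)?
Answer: 36181069789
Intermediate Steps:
S(h) = -621 (S(h) = 18 + 3*(-213) = 18 - 639 = -621)
t(A) = 2*A² (t(A) = A*(2*A) = 2*A²)
(w(-458) + 88760)*(S(-9) + t(Y)) = ((11 - 458)² + 88760)*(-621 + 2*251²) = ((-447)² + 88760)*(-621 + 2*63001) = (199809 + 88760)*(-621 + 126002) = 288569*125381 = 36181069789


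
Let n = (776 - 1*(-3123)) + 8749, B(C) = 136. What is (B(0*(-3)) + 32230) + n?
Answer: 45014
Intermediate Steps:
n = 12648 (n = (776 + 3123) + 8749 = 3899 + 8749 = 12648)
(B(0*(-3)) + 32230) + n = (136 + 32230) + 12648 = 32366 + 12648 = 45014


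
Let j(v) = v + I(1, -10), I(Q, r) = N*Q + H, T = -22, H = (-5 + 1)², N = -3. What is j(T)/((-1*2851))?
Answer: 9/2851 ≈ 0.0031568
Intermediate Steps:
H = 16 (H = (-4)² = 16)
I(Q, r) = 16 - 3*Q (I(Q, r) = -3*Q + 16 = 16 - 3*Q)
j(v) = 13 + v (j(v) = v + (16 - 3*1) = v + (16 - 3) = v + 13 = 13 + v)
j(T)/((-1*2851)) = (13 - 22)/((-1*2851)) = -9/(-2851) = -9*(-1/2851) = 9/2851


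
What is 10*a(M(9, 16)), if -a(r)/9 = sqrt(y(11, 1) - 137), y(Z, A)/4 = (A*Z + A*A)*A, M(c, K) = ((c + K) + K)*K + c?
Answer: -90*I*sqrt(89) ≈ -849.06*I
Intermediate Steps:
M(c, K) = c + K*(c + 2*K) (M(c, K) = ((K + c) + K)*K + c = (c + 2*K)*K + c = K*(c + 2*K) + c = c + K*(c + 2*K))
y(Z, A) = 4*A*(A**2 + A*Z) (y(Z, A) = 4*((A*Z + A*A)*A) = 4*((A*Z + A**2)*A) = 4*((A**2 + A*Z)*A) = 4*(A*(A**2 + A*Z)) = 4*A*(A**2 + A*Z))
a(r) = -9*I*sqrt(89) (a(r) = -9*sqrt(4*1**2*(1 + 11) - 137) = -9*sqrt(4*1*12 - 137) = -9*sqrt(48 - 137) = -9*I*sqrt(89))
10*a(M(9, 16)) = 10*(-9*I*sqrt(89)) = -90*I*sqrt(89)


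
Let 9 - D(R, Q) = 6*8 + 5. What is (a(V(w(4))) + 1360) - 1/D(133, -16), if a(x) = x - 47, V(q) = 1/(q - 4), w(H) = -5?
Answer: 519913/396 ≈ 1312.9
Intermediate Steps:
V(q) = 1/(-4 + q)
a(x) = -47 + x
D(R, Q) = -44 (D(R, Q) = 9 - (6*8 + 5) = 9 - (48 + 5) = 9 - 1*53 = 9 - 53 = -44)
(a(V(w(4))) + 1360) - 1/D(133, -16) = ((-47 + 1/(-4 - 5)) + 1360) - 1/(-44) = ((-47 + 1/(-9)) + 1360) - 1*(-1/44) = ((-47 - 1/9) + 1360) + 1/44 = (-424/9 + 1360) + 1/44 = 11816/9 + 1/44 = 519913/396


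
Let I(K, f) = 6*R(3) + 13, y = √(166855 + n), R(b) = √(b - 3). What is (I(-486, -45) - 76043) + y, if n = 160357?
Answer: -76030 + 2*√81803 ≈ -75458.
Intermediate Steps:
R(b) = √(-3 + b)
y = 2*√81803 (y = √(166855 + 160357) = √327212 = 2*√81803 ≈ 572.02)
I(K, f) = 13 (I(K, f) = 6*√(-3 + 3) + 13 = 6*√0 + 13 = 6*0 + 13 = 0 + 13 = 13)
(I(-486, -45) - 76043) + y = (13 - 76043) + 2*√81803 = -76030 + 2*√81803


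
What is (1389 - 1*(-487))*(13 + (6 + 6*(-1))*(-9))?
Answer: 24388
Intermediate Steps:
(1389 - 1*(-487))*(13 + (6 + 6*(-1))*(-9)) = (1389 + 487)*(13 + (6 - 6)*(-9)) = 1876*(13 + 0*(-9)) = 1876*(13 + 0) = 1876*13 = 24388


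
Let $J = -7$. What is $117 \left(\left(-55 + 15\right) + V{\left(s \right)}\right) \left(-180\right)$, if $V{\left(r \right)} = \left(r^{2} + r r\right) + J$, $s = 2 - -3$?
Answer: $-63180$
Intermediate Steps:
$s = 5$ ($s = 2 + 3 = 5$)
$V{\left(r \right)} = -7 + 2 r^{2}$ ($V{\left(r \right)} = \left(r^{2} + r r\right) - 7 = \left(r^{2} + r^{2}\right) - 7 = 2 r^{2} - 7 = -7 + 2 r^{2}$)
$117 \left(\left(-55 + 15\right) + V{\left(s \right)}\right) \left(-180\right) = 117 \left(\left(-55 + 15\right) - \left(7 - 2 \cdot 5^{2}\right)\right) \left(-180\right) = 117 \left(-40 + \left(-7 + 2 \cdot 25\right)\right) \left(-180\right) = 117 \left(-40 + \left(-7 + 50\right)\right) \left(-180\right) = 117 \left(-40 + 43\right) \left(-180\right) = 117 \cdot 3 \left(-180\right) = 351 \left(-180\right) = -63180$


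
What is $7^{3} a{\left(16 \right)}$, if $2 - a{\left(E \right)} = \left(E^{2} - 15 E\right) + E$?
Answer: $-10290$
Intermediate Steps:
$a{\left(E \right)} = 2 - E^{2} + 14 E$ ($a{\left(E \right)} = 2 - \left(\left(E^{2} - 15 E\right) + E\right) = 2 - \left(E^{2} - 14 E\right) = 2 - E^{2} + 14 E$)
$7^{3} a{\left(16 \right)} = 7^{3} \left(2 - 16^{2} + 14 \cdot 16\right) = 343 \left(2 - 256 + 224\right) = 343 \left(-30\right) = -10290$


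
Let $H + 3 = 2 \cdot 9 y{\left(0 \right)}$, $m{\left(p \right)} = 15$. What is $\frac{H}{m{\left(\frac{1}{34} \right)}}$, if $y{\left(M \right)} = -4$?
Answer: $-5$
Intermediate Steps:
$H = -75$ ($H = -3 + 2 \cdot 9 \left(-4\right) = -3 + 18 \left(-4\right) = -3 - 72 = -75$)
$\frac{H}{m{\left(\frac{1}{34} \right)}} = - \frac{75}{15} = \left(-75\right) \frac{1}{15} = -5$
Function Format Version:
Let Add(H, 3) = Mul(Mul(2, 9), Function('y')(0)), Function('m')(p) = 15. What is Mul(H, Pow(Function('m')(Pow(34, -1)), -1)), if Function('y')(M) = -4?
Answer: -5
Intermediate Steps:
H = -75 (H = Add(-3, Mul(Mul(2, 9), -4)) = Add(-3, Mul(18, -4)) = Add(-3, -72) = -75)
Mul(H, Pow(Function('m')(Pow(34, -1)), -1)) = Mul(-75, Pow(15, -1)) = Mul(-75, Rational(1, 15)) = -5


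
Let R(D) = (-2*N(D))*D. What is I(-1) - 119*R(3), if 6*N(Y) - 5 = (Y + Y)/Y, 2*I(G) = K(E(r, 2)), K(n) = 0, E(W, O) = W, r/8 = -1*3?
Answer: 833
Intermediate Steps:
r = -24 (r = 8*(-1*3) = 8*(-3) = -24)
I(G) = 0 (I(G) = (1/2)*0 = 0)
N(Y) = 7/6 (N(Y) = 5/6 + ((Y + Y)/Y)/6 = 5/6 + ((2*Y)/Y)/6 = 5/6 + (1/6)*2 = 5/6 + 1/3 = 7/6)
R(D) = -7*D/3 (R(D) = (-2*7/6)*D = -7*D/3)
I(-1) - 119*R(3) = 0 - (-833)*3/3 = 0 - 119*(-7) = 0 + 833 = 833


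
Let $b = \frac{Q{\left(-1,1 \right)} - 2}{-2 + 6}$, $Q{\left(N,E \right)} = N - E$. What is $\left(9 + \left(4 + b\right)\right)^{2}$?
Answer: $144$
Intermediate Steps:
$b = -1$ ($b = \frac{\left(-1 - 1\right) - 2}{-2 + 6} = \frac{\left(-1 - 1\right) - 2}{4} = \left(-2 - 2\right) \frac{1}{4} = \left(-4\right) \frac{1}{4} = -1$)
$\left(9 + \left(4 + b\right)\right)^{2} = \left(9 + \left(4 - 1\right)\right)^{2} = \left(9 + 3\right)^{2} = 12^{2} = 144$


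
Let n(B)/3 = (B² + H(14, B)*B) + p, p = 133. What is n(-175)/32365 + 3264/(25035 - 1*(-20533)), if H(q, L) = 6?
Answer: 65106903/23043880 ≈ 2.8253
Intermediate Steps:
n(B) = 399 + 3*B² + 18*B (n(B) = 3*((B² + 6*B) + 133) = 3*(133 + B² + 6*B) = 399 + 3*B² + 18*B)
n(-175)/32365 + 3264/(25035 - 1*(-20533)) = (399 + 3*(-175)² + 18*(-175))/32365 + 3264/(25035 - 1*(-20533)) = (399 + 3*30625 - 3150)*(1/32365) + 3264/(25035 + 20533) = (399 + 91875 - 3150)*(1/32365) + 3264/45568 = 89124*(1/32365) + 3264*(1/45568) = 89124/32365 + 51/712 = 65106903/23043880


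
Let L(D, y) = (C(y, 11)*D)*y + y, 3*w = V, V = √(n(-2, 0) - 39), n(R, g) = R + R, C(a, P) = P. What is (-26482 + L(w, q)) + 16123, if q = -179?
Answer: -10538 - 1969*I*√43/3 ≈ -10538.0 - 4303.9*I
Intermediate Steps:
n(R, g) = 2*R
V = I*√43 (V = √(2*(-2) - 39) = √(-4 - 39) = √(-43) = I*√43 ≈ 6.5574*I)
w = I*√43/3 (w = (I*√43)/3 = I*√43/3 ≈ 2.1858*I)
L(D, y) = y + 11*D*y (L(D, y) = (11*D)*y + y = 11*D*y + y = y + 11*D*y)
(-26482 + L(w, q)) + 16123 = (-26482 - 179*(1 + 11*(I*√43/3))) + 16123 = (-26482 - 179*(1 + 11*I*√43/3)) + 16123 = (-26482 + (-179 - 1969*I*√43/3)) + 16123 = (-26661 - 1969*I*√43/3) + 16123 = -10538 - 1969*I*√43/3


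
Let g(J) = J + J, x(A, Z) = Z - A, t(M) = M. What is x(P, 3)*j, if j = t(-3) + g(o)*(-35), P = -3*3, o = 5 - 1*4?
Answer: -876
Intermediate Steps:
o = 1 (o = 5 - 4 = 1)
P = -9
g(J) = 2*J
j = -73 (j = -3 + (2*1)*(-35) = -3 + 2*(-35) = -3 - 70 = -73)
x(P, 3)*j = (3 - 1*(-9))*(-73) = (3 + 9)*(-73) = 12*(-73) = -876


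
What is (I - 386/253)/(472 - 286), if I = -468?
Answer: -59395/23529 ≈ -2.5243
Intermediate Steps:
(I - 386/253)/(472 - 286) = (-468 - 386/253)/(472 - 286) = (-468 - 386*1/253)/186 = (-468 - 386/253)*(1/186) = -118790/253*1/186 = -59395/23529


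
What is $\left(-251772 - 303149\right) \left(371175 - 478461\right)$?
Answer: $59535254406$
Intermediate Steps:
$\left(-251772 - 303149\right) \left(371175 - 478461\right) = \left(-554921\right) \left(-107286\right) = 59535254406$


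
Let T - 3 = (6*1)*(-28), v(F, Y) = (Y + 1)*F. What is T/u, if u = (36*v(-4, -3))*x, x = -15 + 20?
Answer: -11/96 ≈ -0.11458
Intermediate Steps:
x = 5
v(F, Y) = F*(1 + Y) (v(F, Y) = (1 + Y)*F = F*(1 + Y))
u = 1440 (u = (36*(-4*(1 - 3)))*5 = (36*(-4*(-2)))*5 = (36*8)*5 = 288*5 = 1440)
T = -165 (T = 3 + (6*1)*(-28) = 3 + 6*(-28) = 3 - 168 = -165)
T/u = -165/1440 = -165*1/1440 = -11/96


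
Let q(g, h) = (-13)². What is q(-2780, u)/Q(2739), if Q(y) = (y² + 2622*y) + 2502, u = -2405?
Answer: 169/14686281 ≈ 1.1507e-5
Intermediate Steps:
Q(y) = 2502 + y² + 2622*y
q(g, h) = 169
q(-2780, u)/Q(2739) = 169/(2502 + 2739² + 2622*2739) = 169/(2502 + 7502121 + 7181658) = 169/14686281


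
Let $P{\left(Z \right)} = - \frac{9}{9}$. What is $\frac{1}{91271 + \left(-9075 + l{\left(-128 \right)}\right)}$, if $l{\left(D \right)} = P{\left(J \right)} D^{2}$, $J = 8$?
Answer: $\frac{1}{65812} \approx 1.5195 \cdot 10^{-5}$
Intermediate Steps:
$P{\left(Z \right)} = -1$ ($P{\left(Z \right)} = \left(-9\right) \frac{1}{9} = -1$)
$l{\left(D \right)} = - D^{2}$
$\frac{1}{91271 + \left(-9075 + l{\left(-128 \right)}\right)} = \frac{1}{91271 - 25459} = \frac{1}{65812}$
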